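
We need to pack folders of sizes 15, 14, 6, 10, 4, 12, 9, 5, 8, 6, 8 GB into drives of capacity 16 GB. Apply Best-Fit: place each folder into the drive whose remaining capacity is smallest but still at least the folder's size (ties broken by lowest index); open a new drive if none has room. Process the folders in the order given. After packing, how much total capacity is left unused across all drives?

15

15 GB → drive 1 (remaining 1 GB)
14 GB → drive 2 (remaining 2 GB)
6 GB → drive 3 (remaining 10 GB)
10 GB → drive 3 (remaining 0 GB)
4 GB → drive 4 (remaining 12 GB)
12 GB → drive 4 (remaining 0 GB)
9 GB → drive 5 (remaining 7 GB)
5 GB → drive 5 (remaining 2 GB)
8 GB → drive 6 (remaining 8 GB)
6 GB → drive 6 (remaining 2 GB)
8 GB → drive 7 (remaining 8 GB)
7 drives × 16 GB = 112 GB; used 97 GB; unused 15 GB.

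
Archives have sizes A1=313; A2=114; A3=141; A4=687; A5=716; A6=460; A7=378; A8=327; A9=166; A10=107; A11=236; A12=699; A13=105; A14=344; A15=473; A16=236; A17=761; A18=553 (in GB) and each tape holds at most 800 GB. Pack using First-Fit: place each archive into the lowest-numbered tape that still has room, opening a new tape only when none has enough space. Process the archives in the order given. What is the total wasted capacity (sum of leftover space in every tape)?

A1 (313 GB) → tape 1 (remaining 487 GB)
A2 (114 GB) → tape 1 (remaining 373 GB)
A3 (141 GB) → tape 1 (remaining 232 GB)
A4 (687 GB) → tape 2 (remaining 113 GB)
A5 (716 GB) → tape 3 (remaining 84 GB)
A6 (460 GB) → tape 4 (remaining 340 GB)
A7 (378 GB) → tape 5 (remaining 422 GB)
A8 (327 GB) → tape 4 (remaining 13 GB)
A9 (166 GB) → tape 1 (remaining 66 GB)
A10 (107 GB) → tape 2 (remaining 6 GB)
A11 (236 GB) → tape 5 (remaining 186 GB)
A12 (699 GB) → tape 6 (remaining 101 GB)
A13 (105 GB) → tape 5 (remaining 81 GB)
A14 (344 GB) → tape 7 (remaining 456 GB)
A15 (473 GB) → tape 8 (remaining 327 GB)
A16 (236 GB) → tape 7 (remaining 220 GB)
A17 (761 GB) → tape 9 (remaining 39 GB)
A18 (553 GB) → tape 10 (remaining 247 GB)
10 tapes × 800 GB = 8000 GB; used 6816 GB; unused 1184 GB.

1184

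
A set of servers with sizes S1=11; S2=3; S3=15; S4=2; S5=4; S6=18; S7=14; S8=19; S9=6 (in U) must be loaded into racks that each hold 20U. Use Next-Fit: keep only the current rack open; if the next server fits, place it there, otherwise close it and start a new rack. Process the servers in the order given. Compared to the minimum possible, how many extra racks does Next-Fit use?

2

Next-Fit: [11,3] [15,2] [4] [18] [14] [19] [6] → 7 racks.
Total size 92U; any packing needs at least ⌈92/20⌉ = 5 racks.
An optimal packing achieves that bound: [19] [18,2] [15,4] [14,6] [11,3] → 5 racks.
Excess: 7 − 5 = 2.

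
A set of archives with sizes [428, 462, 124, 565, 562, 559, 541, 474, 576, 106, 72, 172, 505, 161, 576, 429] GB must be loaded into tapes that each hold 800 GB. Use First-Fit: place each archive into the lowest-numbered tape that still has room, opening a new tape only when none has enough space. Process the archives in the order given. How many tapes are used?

Put 428 GB in tape 1; 372 GB remain.
Put 462 GB in tape 2; 338 GB remain.
Put 124 GB in tape 1; 248 GB remain.
Put 565 GB in tape 3; 235 GB remain.
Put 562 GB in tape 4; 238 GB remain.
Put 559 GB in tape 5; 241 GB remain.
Put 541 GB in tape 6; 259 GB remain.
Put 474 GB in tape 7; 326 GB remain.
Put 576 GB in tape 8; 224 GB remain.
Put 106 GB in tape 1; 142 GB remain.
Put 72 GB in tape 1; 70 GB remain.
Put 172 GB in tape 2; 166 GB remain.
Put 505 GB in tape 9; 295 GB remain.
Put 161 GB in tape 2; 5 GB remain.
Put 576 GB in tape 10; 224 GB remain.
Put 429 GB in tape 11; 371 GB remain.

11 tapes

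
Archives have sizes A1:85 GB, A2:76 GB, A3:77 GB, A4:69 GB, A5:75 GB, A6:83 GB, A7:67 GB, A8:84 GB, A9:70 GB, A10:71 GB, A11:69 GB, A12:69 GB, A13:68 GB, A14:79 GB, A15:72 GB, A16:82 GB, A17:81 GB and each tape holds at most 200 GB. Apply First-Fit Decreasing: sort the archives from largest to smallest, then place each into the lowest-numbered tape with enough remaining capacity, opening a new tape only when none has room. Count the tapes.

9 tapes

Sorted descending: 85, 84, 83, 82, 81, 79, 77, 76, 75, 72, 71, 70, 69, 69, 69, 68, 67.
Put 85 GB in tape 1; 115 GB remain.
Put 84 GB in tape 1; 31 GB remain.
Put 83 GB in tape 2; 117 GB remain.
Put 82 GB in tape 2; 35 GB remain.
Put 81 GB in tape 3; 119 GB remain.
Put 79 GB in tape 3; 40 GB remain.
Put 77 GB in tape 4; 123 GB remain.
Put 76 GB in tape 4; 47 GB remain.
Put 75 GB in tape 5; 125 GB remain.
Put 72 GB in tape 5; 53 GB remain.
Put 71 GB in tape 6; 129 GB remain.
Put 70 GB in tape 6; 59 GB remain.
Put 69 GB in tape 7; 131 GB remain.
Put 69 GB in tape 7; 62 GB remain.
Put 69 GB in tape 8; 131 GB remain.
Put 68 GB in tape 8; 63 GB remain.
Put 67 GB in tape 9; 133 GB remain.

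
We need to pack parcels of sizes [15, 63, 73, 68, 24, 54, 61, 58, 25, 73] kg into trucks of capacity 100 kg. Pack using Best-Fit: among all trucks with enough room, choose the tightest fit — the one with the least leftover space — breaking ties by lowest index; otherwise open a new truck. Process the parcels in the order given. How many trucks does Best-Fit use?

7 trucks

15 kg → truck 1 (remaining 85 kg)
63 kg → truck 1 (remaining 22 kg)
73 kg → truck 2 (remaining 27 kg)
68 kg → truck 3 (remaining 32 kg)
24 kg → truck 2 (remaining 3 kg)
54 kg → truck 4 (remaining 46 kg)
61 kg → truck 5 (remaining 39 kg)
58 kg → truck 6 (remaining 42 kg)
25 kg → truck 3 (remaining 7 kg)
73 kg → truck 7 (remaining 27 kg)
Final trucks: [15,63] [73,24] [68,25] [54] [61] [58] [73].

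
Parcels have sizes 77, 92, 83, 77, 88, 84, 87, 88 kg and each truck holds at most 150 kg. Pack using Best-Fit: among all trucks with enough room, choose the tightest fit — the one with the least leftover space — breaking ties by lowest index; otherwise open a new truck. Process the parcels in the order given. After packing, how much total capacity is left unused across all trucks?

524

Put 77 kg in truck 1; 73 kg remain.
Put 92 kg in truck 2; 58 kg remain.
Put 83 kg in truck 3; 67 kg remain.
Put 77 kg in truck 4; 73 kg remain.
Put 88 kg in truck 5; 62 kg remain.
Put 84 kg in truck 6; 66 kg remain.
Put 87 kg in truck 7; 63 kg remain.
Put 88 kg in truck 8; 62 kg remain.
8 trucks × 150 kg = 1200 kg; used 676 kg; unused 524 kg.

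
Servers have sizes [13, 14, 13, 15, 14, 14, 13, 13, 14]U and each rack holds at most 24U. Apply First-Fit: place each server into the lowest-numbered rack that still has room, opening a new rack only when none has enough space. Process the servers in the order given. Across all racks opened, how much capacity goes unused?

93

Put 13U in rack 1; 11U remain.
Put 14U in rack 2; 10U remain.
Put 13U in rack 3; 11U remain.
Put 15U in rack 4; 9U remain.
Put 14U in rack 5; 10U remain.
Put 14U in rack 6; 10U remain.
Put 13U in rack 7; 11U remain.
Put 13U in rack 8; 11U remain.
Put 14U in rack 9; 10U remain.
9 racks × 24U = 216U; used 123U; unused 93U.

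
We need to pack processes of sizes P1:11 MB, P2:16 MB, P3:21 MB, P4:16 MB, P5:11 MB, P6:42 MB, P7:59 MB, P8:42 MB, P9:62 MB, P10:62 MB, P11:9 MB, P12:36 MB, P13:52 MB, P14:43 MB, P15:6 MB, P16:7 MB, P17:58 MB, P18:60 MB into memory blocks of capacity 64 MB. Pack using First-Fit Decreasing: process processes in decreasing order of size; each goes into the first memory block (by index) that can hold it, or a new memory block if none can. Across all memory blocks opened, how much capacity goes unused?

Sorted descending: 62, 62, 60, 59, 58, 52, 43, 42, 42, 36, 21, 16, 16, 11, 11, 9, 7, 6.
Put 62 MB in memory block 1; 2 MB remain.
Put 62 MB in memory block 2; 2 MB remain.
Put 60 MB in memory block 3; 4 MB remain.
Put 59 MB in memory block 4; 5 MB remain.
Put 58 MB in memory block 5; 6 MB remain.
Put 52 MB in memory block 6; 12 MB remain.
Put 43 MB in memory block 7; 21 MB remain.
Put 42 MB in memory block 8; 22 MB remain.
Put 42 MB in memory block 9; 22 MB remain.
Put 36 MB in memory block 10; 28 MB remain.
Put 21 MB in memory block 7; 0 MB remain.
Put 16 MB in memory block 8; 6 MB remain.
Put 16 MB in memory block 9; 6 MB remain.
Put 11 MB in memory block 6; 1 MB remain.
Put 11 MB in memory block 10; 17 MB remain.
Put 9 MB in memory block 10; 8 MB remain.
Put 7 MB in memory block 10; 1 MB remain.
Put 6 MB in memory block 5; 0 MB remain.
10 memory blocks × 64 MB = 640 MB; used 613 MB; unused 27 MB.

27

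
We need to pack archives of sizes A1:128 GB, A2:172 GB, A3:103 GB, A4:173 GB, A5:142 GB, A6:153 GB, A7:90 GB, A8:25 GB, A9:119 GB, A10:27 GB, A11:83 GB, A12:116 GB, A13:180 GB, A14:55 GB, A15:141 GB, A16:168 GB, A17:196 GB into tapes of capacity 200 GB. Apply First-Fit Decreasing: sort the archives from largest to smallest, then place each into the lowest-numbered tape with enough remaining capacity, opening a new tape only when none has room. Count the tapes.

12 tapes

Sorted descending: 196, 180, 173, 172, 168, 153, 142, 141, 128, 119, 116, 103, 90, 83, 55, 27, 25.
tape 1: place 196 GB, 4 GB left
tape 2: place 180 GB, 20 GB left
tape 3: place 173 GB, 27 GB left
tape 4: place 172 GB, 28 GB left
tape 5: place 168 GB, 32 GB left
tape 6: place 153 GB, 47 GB left
tape 7: place 142 GB, 58 GB left
tape 8: place 141 GB, 59 GB left
tape 9: place 128 GB, 72 GB left
tape 10: place 119 GB, 81 GB left
tape 11: place 116 GB, 84 GB left
tape 12: place 103 GB, 97 GB left
tape 12: place 90 GB, 7 GB left
tape 11: place 83 GB, 1 GB left
tape 7: place 55 GB, 3 GB left
tape 3: place 27 GB, 0 GB left
tape 4: place 25 GB, 3 GB left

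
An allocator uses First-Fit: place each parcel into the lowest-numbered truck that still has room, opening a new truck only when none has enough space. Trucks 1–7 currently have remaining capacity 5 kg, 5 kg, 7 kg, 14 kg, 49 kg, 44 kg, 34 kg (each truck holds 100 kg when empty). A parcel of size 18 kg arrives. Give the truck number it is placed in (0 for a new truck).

5

Trucks with room: truck 5 (49 kg), truck 6 (44 kg), truck 7 (34 kg).
The first with room is truck 5.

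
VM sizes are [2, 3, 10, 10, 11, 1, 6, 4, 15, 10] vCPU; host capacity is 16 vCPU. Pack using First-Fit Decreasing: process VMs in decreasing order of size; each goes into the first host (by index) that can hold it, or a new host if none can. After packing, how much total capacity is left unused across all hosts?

Sorted descending: 15, 11, 10, 10, 10, 6, 4, 3, 2, 1.
host 1: place 15 vCPU, 1 vCPU left
host 2: place 11 vCPU, 5 vCPU left
host 3: place 10 vCPU, 6 vCPU left
host 4: place 10 vCPU, 6 vCPU left
host 5: place 10 vCPU, 6 vCPU left
host 3: place 6 vCPU, 0 vCPU left
host 2: place 4 vCPU, 1 vCPU left
host 4: place 3 vCPU, 3 vCPU left
host 4: place 2 vCPU, 1 vCPU left
host 1: place 1 vCPU, 0 vCPU left
5 hosts × 16 vCPU = 80 vCPU; used 72 vCPU; unused 8 vCPU.

8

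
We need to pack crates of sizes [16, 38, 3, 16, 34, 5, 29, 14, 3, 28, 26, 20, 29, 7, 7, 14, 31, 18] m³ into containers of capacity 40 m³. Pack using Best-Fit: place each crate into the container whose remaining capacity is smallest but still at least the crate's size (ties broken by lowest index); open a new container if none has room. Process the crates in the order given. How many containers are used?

Put 16 m³ in container 1; 24 m³ remain.
Put 38 m³ in container 2; 2 m³ remain.
Put 3 m³ in container 1; 21 m³ remain.
Put 16 m³ in container 1; 5 m³ remain.
Put 34 m³ in container 3; 6 m³ remain.
Put 5 m³ in container 1; 0 m³ remain.
Put 29 m³ in container 4; 11 m³ remain.
Put 14 m³ in container 5; 26 m³ remain.
Put 3 m³ in container 3; 3 m³ remain.
Put 28 m³ in container 6; 12 m³ remain.
Put 26 m³ in container 5; 0 m³ remain.
Put 20 m³ in container 7; 20 m³ remain.
Put 29 m³ in container 8; 11 m³ remain.
Put 7 m³ in container 4; 4 m³ remain.
Put 7 m³ in container 8; 4 m³ remain.
Put 14 m³ in container 7; 6 m³ remain.
Put 31 m³ in container 9; 9 m³ remain.
Put 18 m³ in container 10; 22 m³ remain.
Final containers: [16,3,16,5] [38] [34,3] [29,7] [14,26] [28] [20,14] [29,7] [31] [18].

10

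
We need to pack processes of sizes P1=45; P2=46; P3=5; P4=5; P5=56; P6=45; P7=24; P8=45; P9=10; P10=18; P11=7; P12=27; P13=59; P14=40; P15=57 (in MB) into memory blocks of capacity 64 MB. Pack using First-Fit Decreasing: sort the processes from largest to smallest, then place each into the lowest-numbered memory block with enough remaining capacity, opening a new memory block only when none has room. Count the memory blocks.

Sorted descending: 59, 57, 56, 46, 45, 45, 45, 40, 27, 24, 18, 10, 7, 5, 5.
59 MB → memory block 1 (remaining 5 MB)
57 MB → memory block 2 (remaining 7 MB)
56 MB → memory block 3 (remaining 8 MB)
46 MB → memory block 4 (remaining 18 MB)
45 MB → memory block 5 (remaining 19 MB)
45 MB → memory block 6 (remaining 19 MB)
45 MB → memory block 7 (remaining 19 MB)
40 MB → memory block 8 (remaining 24 MB)
27 MB → memory block 9 (remaining 37 MB)
24 MB → memory block 8 (remaining 0 MB)
18 MB → memory block 4 (remaining 0 MB)
10 MB → memory block 5 (remaining 9 MB)
7 MB → memory block 2 (remaining 0 MB)
5 MB → memory block 1 (remaining 0 MB)
5 MB → memory block 3 (remaining 3 MB)
Final memory blocks: [59,5] [57,7] [56,5] [46,18] [45,10] [45] [45] [40,24] [27].

9 memory blocks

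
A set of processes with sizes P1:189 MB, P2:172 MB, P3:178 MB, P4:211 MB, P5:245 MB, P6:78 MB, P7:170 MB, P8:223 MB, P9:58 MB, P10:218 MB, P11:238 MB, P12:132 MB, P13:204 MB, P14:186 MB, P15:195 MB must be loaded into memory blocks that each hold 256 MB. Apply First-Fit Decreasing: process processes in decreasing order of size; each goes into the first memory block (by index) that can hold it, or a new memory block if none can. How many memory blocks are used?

13

Sorted descending: 245, 238, 223, 218, 211, 204, 195, 189, 186, 178, 172, 170, 132, 78, 58.
Put 245 MB in memory block 1; 11 MB remain.
Put 238 MB in memory block 2; 18 MB remain.
Put 223 MB in memory block 3; 33 MB remain.
Put 218 MB in memory block 4; 38 MB remain.
Put 211 MB in memory block 5; 45 MB remain.
Put 204 MB in memory block 6; 52 MB remain.
Put 195 MB in memory block 7; 61 MB remain.
Put 189 MB in memory block 8; 67 MB remain.
Put 186 MB in memory block 9; 70 MB remain.
Put 178 MB in memory block 10; 78 MB remain.
Put 172 MB in memory block 11; 84 MB remain.
Put 170 MB in memory block 12; 86 MB remain.
Put 132 MB in memory block 13; 124 MB remain.
Put 78 MB in memory block 10; 0 MB remain.
Put 58 MB in memory block 7; 3 MB remain.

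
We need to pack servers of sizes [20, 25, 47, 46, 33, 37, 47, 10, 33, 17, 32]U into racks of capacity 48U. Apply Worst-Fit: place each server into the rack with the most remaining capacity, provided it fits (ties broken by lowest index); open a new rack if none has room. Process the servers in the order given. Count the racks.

Put 20U in rack 1; 28U remain.
Put 25U in rack 1; 3U remain.
Put 47U in rack 2; 1U remain.
Put 46U in rack 3; 2U remain.
Put 33U in rack 4; 15U remain.
Put 37U in rack 5; 11U remain.
Put 47U in rack 6; 1U remain.
Put 10U in rack 4; 5U remain.
Put 33U in rack 7; 15U remain.
Put 17U in rack 8; 31U remain.
Put 32U in rack 9; 16U remain.
Final racks: [20,25] [47] [46] [33,10] [37] [47] [33] [17] [32].

9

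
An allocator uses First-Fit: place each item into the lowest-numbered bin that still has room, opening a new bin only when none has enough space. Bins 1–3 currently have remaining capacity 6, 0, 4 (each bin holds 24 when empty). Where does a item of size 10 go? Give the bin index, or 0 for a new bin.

No bin has ≥ 10 free, so a new bin is opened.

0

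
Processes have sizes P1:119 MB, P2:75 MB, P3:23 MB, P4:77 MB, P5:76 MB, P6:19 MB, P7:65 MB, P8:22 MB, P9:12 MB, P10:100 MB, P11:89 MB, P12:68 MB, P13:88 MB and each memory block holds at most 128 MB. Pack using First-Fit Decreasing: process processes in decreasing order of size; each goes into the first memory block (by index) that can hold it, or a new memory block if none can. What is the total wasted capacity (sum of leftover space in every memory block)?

319

Sorted descending: 119, 100, 89, 88, 77, 76, 75, 68, 65, 23, 22, 19, 12.
119 MB → memory block 1 (remaining 9 MB)
100 MB → memory block 2 (remaining 28 MB)
89 MB → memory block 3 (remaining 39 MB)
88 MB → memory block 4 (remaining 40 MB)
77 MB → memory block 5 (remaining 51 MB)
76 MB → memory block 6 (remaining 52 MB)
75 MB → memory block 7 (remaining 53 MB)
68 MB → memory block 8 (remaining 60 MB)
65 MB → memory block 9 (remaining 63 MB)
23 MB → memory block 2 (remaining 5 MB)
22 MB → memory block 3 (remaining 17 MB)
19 MB → memory block 4 (remaining 21 MB)
12 MB → memory block 3 (remaining 5 MB)
9 memory blocks × 128 MB = 1152 MB; used 833 MB; unused 319 MB.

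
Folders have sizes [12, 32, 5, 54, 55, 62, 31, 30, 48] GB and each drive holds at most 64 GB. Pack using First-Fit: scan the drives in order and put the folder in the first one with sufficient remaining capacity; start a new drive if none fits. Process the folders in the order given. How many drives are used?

12 GB → drive 1 (remaining 52 GB)
32 GB → drive 1 (remaining 20 GB)
5 GB → drive 1 (remaining 15 GB)
54 GB → drive 2 (remaining 10 GB)
55 GB → drive 3 (remaining 9 GB)
62 GB → drive 4 (remaining 2 GB)
31 GB → drive 5 (remaining 33 GB)
30 GB → drive 5 (remaining 3 GB)
48 GB → drive 6 (remaining 16 GB)
Final drives: [12,32,5] [54] [55] [62] [31,30] [48].

6 drives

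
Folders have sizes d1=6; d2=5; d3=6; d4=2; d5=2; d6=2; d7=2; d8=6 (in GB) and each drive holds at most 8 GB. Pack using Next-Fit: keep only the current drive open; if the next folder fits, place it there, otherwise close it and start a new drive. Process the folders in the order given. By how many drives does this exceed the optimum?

1

Next-Fit: [6] [5] [6,2] [2,2,2] [6] → 5 drives.
Total size 31 GB; any packing needs at least ⌈31/8⌉ = 4 drives.
An optimal packing achieves that bound: [6,2] [6,2] [6,2] [5,2] → 4 drives.
Excess: 5 − 4 = 1.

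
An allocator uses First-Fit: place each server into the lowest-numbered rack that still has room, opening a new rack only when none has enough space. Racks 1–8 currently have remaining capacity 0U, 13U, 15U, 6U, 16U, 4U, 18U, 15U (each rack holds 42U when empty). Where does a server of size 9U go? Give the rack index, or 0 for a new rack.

2

Racks with room: rack 2 (13U), rack 3 (15U), rack 5 (16U), rack 7 (18U), rack 8 (15U).
The first with room is rack 2.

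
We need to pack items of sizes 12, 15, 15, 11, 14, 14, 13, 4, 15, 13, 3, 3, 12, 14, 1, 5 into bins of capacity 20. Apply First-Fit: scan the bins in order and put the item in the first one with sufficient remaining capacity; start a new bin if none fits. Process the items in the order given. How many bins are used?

Put 12 in bin 1; 8 remain.
Put 15 in bin 2; 5 remain.
Put 15 in bin 3; 5 remain.
Put 11 in bin 4; 9 remain.
Put 14 in bin 5; 6 remain.
Put 14 in bin 6; 6 remain.
Put 13 in bin 7; 7 remain.
Put 4 in bin 1; 4 remain.
Put 15 in bin 8; 5 remain.
Put 13 in bin 9; 7 remain.
Put 3 in bin 1; 1 remain.
Put 3 in bin 2; 2 remain.
Put 12 in bin 10; 8 remain.
Put 14 in bin 11; 6 remain.
Put 1 in bin 1; 0 remain.
Put 5 in bin 3; 0 remain.
Final bins: [12,4,3,1] [15,3] [15,5] [11] [14] [14] [13] [15] [13] [12] [14].

11 bins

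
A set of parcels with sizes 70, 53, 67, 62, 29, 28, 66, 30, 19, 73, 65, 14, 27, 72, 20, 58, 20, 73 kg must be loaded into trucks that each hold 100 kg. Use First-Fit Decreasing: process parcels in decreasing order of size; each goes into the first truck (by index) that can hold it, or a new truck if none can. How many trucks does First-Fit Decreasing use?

Sorted descending: 73, 73, 72, 70, 67, 66, 65, 62, 58, 53, 30, 29, 28, 27, 20, 20, 19, 14.
73 kg → truck 1 (remaining 27 kg)
73 kg → truck 2 (remaining 27 kg)
72 kg → truck 3 (remaining 28 kg)
70 kg → truck 4 (remaining 30 kg)
67 kg → truck 5 (remaining 33 kg)
66 kg → truck 6 (remaining 34 kg)
65 kg → truck 7 (remaining 35 kg)
62 kg → truck 8 (remaining 38 kg)
58 kg → truck 9 (remaining 42 kg)
53 kg → truck 10 (remaining 47 kg)
30 kg → truck 4 (remaining 0 kg)
29 kg → truck 5 (remaining 4 kg)
28 kg → truck 3 (remaining 0 kg)
27 kg → truck 1 (remaining 0 kg)
20 kg → truck 2 (remaining 7 kg)
20 kg → truck 6 (remaining 14 kg)
19 kg → truck 7 (remaining 16 kg)
14 kg → truck 6 (remaining 0 kg)
Final trucks: [73,27] [73,20] [72,28] [70,30] [67,29] [66,20,14] [65,19] [62] [58] [53].

10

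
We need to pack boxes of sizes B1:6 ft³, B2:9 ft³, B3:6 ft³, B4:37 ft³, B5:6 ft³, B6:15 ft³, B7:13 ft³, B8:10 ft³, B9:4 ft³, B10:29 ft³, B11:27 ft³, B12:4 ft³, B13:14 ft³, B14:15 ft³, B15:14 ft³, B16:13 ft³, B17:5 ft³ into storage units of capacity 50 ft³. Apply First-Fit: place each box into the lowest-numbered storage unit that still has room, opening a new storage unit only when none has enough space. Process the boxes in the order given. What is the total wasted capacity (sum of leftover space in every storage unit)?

Put B1 (6 ft³) in storage unit 1; 44 ft³ remain.
Put B2 (9 ft³) in storage unit 1; 35 ft³ remain.
Put B3 (6 ft³) in storage unit 1; 29 ft³ remain.
Put B4 (37 ft³) in storage unit 2; 13 ft³ remain.
Put B5 (6 ft³) in storage unit 1; 23 ft³ remain.
Put B6 (15 ft³) in storage unit 1; 8 ft³ remain.
Put B7 (13 ft³) in storage unit 2; 0 ft³ remain.
Put B8 (10 ft³) in storage unit 3; 40 ft³ remain.
Put B9 (4 ft³) in storage unit 1; 4 ft³ remain.
Put B10 (29 ft³) in storage unit 3; 11 ft³ remain.
Put B11 (27 ft³) in storage unit 4; 23 ft³ remain.
Put B12 (4 ft³) in storage unit 1; 0 ft³ remain.
Put B13 (14 ft³) in storage unit 4; 9 ft³ remain.
Put B14 (15 ft³) in storage unit 5; 35 ft³ remain.
Put B15 (14 ft³) in storage unit 5; 21 ft³ remain.
Put B16 (13 ft³) in storage unit 5; 8 ft³ remain.
Put B17 (5 ft³) in storage unit 3; 6 ft³ remain.
5 storage units × 50 ft³ = 250 ft³; used 227 ft³; unused 23 ft³.

23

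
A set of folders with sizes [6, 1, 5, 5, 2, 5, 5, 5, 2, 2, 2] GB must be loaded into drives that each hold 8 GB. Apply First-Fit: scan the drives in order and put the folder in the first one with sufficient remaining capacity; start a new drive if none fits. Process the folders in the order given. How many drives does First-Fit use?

6

Put 6 GB in drive 1; 2 GB remain.
Put 1 GB in drive 1; 1 GB remain.
Put 5 GB in drive 2; 3 GB remain.
Put 5 GB in drive 3; 3 GB remain.
Put 2 GB in drive 2; 1 GB remain.
Put 5 GB in drive 4; 3 GB remain.
Put 5 GB in drive 5; 3 GB remain.
Put 5 GB in drive 6; 3 GB remain.
Put 2 GB in drive 3; 1 GB remain.
Put 2 GB in drive 4; 1 GB remain.
Put 2 GB in drive 5; 1 GB remain.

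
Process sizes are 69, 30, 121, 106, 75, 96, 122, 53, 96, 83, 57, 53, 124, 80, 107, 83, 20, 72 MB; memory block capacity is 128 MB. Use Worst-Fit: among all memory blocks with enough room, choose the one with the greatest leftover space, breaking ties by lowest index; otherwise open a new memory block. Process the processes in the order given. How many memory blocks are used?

14 memory blocks

Put 69 MB in memory block 1; 59 MB remain.
Put 30 MB in memory block 1; 29 MB remain.
Put 121 MB in memory block 2; 7 MB remain.
Put 106 MB in memory block 3; 22 MB remain.
Put 75 MB in memory block 4; 53 MB remain.
Put 96 MB in memory block 5; 32 MB remain.
Put 122 MB in memory block 6; 6 MB remain.
Put 53 MB in memory block 4; 0 MB remain.
Put 96 MB in memory block 7; 32 MB remain.
Put 83 MB in memory block 8; 45 MB remain.
Put 57 MB in memory block 9; 71 MB remain.
Put 53 MB in memory block 9; 18 MB remain.
Put 124 MB in memory block 10; 4 MB remain.
Put 80 MB in memory block 11; 48 MB remain.
Put 107 MB in memory block 12; 21 MB remain.
Put 83 MB in memory block 13; 45 MB remain.
Put 20 MB in memory block 11; 28 MB remain.
Put 72 MB in memory block 14; 56 MB remain.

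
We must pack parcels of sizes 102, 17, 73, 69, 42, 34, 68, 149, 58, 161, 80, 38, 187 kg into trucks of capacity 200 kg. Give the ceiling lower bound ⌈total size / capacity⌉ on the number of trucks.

6

Total size = 102 + 17 + 73 + 69 + 42 + 34 + 68 + 149 + 58 + 161 + 80 + 38 + 187 = 1078 kg.
⌈1078 / 200⌉ = 6.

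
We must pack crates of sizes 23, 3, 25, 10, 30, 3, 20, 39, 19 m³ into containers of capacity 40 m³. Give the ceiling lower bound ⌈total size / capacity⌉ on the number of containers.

Total size = 23 + 3 + 25 + 10 + 30 + 3 + 20 + 39 + 19 = 172 m³.
⌈172 / 40⌉ = 5.

5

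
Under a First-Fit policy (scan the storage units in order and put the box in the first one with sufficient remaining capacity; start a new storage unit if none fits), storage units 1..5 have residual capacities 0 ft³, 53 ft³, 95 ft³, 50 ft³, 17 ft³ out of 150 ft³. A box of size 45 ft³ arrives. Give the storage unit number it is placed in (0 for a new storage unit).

2

Storage units with room: storage unit 2 (53 ft³), storage unit 3 (95 ft³), storage unit 4 (50 ft³).
The first with room is storage unit 2.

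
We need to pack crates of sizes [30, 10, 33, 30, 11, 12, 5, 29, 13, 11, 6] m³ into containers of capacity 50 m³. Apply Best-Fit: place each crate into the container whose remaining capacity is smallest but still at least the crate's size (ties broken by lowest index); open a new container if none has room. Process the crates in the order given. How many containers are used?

5 containers

container 1: place 30 m³, 20 m³ left
container 1: place 10 m³, 10 m³ left
container 2: place 33 m³, 17 m³ left
container 3: place 30 m³, 20 m³ left
container 2: place 11 m³, 6 m³ left
container 3: place 12 m³, 8 m³ left
container 2: place 5 m³, 1 m³ left
container 4: place 29 m³, 21 m³ left
container 4: place 13 m³, 8 m³ left
container 5: place 11 m³, 39 m³ left
container 3: place 6 m³, 2 m³ left
Final containers: [30,10] [33,11,5] [30,12,6] [29,13] [11].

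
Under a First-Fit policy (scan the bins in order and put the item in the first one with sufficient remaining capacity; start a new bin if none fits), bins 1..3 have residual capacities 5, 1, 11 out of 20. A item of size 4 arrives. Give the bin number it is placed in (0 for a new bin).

Bins with room: bin 1 (5), bin 3 (11).
The first with room is bin 1.

1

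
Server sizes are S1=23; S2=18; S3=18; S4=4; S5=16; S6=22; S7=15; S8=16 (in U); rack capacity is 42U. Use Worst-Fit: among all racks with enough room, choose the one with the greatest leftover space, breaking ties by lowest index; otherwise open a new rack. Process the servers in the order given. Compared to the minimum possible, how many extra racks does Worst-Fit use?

0

Worst-Fit: [23,18] [18,4,16] [22,15] [16] → 4 racks.
Total size 132U; any packing needs at least ⌈132/42⌉ = 4 racks.
So 4 is already optimal.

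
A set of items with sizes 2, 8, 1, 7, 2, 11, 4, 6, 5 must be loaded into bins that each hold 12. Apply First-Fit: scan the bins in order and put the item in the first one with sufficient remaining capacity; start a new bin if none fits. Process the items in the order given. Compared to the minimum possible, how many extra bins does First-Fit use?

First-Fit: [2,8,1] [7,2] [11] [4,6] [5] → 5 bins.
Total size 46; any packing needs at least ⌈46/12⌉ = 4 bins.
An optimal packing achieves that bound: [11,1] [8,4] [7,5] [6,2,2] → 4 bins.
Excess: 5 − 4 = 1.

1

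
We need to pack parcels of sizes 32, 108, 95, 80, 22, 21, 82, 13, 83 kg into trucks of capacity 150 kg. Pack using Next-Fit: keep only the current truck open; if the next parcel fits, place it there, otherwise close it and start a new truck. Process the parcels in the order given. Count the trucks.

5

32 kg → truck 1 (remaining 118 kg)
108 kg → truck 1 (remaining 10 kg)
95 kg → truck 2 (remaining 55 kg)
80 kg → truck 3 (remaining 70 kg)
22 kg → truck 3 (remaining 48 kg)
21 kg → truck 3 (remaining 27 kg)
82 kg → truck 4 (remaining 68 kg)
13 kg → truck 4 (remaining 55 kg)
83 kg → truck 5 (remaining 67 kg)
Final trucks: [32,108] [95] [80,22,21] [82,13] [83].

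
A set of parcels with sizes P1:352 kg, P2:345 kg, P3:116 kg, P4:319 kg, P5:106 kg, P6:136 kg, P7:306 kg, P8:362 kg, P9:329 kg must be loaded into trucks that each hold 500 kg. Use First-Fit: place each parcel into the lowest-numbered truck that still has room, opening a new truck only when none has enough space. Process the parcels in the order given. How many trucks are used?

6

Put P1 (352 kg) in truck 1; 148 kg remain.
Put P2 (345 kg) in truck 2; 155 kg remain.
Put P3 (116 kg) in truck 1; 32 kg remain.
Put P4 (319 kg) in truck 3; 181 kg remain.
Put P5 (106 kg) in truck 2; 49 kg remain.
Put P6 (136 kg) in truck 3; 45 kg remain.
Put P7 (306 kg) in truck 4; 194 kg remain.
Put P8 (362 kg) in truck 5; 138 kg remain.
Put P9 (329 kg) in truck 6; 171 kg remain.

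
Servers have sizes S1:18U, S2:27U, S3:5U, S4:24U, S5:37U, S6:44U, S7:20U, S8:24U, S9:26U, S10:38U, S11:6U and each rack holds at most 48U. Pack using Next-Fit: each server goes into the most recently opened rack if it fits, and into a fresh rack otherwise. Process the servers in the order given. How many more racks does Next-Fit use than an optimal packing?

1

Next-Fit: [18,27] [5,24] [37] [44] [20,24] [26] [38,6] → 7 racks.
Total size 269U; any packing needs at least ⌈269/48⌉ = 6 racks.
An optimal packing achieves that bound: [44] [38,6] [37,5] [27,20] [26,18] [24,24] → 6 racks.
Excess: 7 − 6 = 1.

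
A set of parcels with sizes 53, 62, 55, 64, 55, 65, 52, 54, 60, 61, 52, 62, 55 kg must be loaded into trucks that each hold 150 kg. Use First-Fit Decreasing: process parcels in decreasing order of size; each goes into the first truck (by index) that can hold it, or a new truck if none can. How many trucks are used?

7

Sorted descending: 65, 64, 62, 62, 61, 60, 55, 55, 55, 54, 53, 52, 52.
65 kg → truck 1 (remaining 85 kg)
64 kg → truck 1 (remaining 21 kg)
62 kg → truck 2 (remaining 88 kg)
62 kg → truck 2 (remaining 26 kg)
61 kg → truck 3 (remaining 89 kg)
60 kg → truck 3 (remaining 29 kg)
55 kg → truck 4 (remaining 95 kg)
55 kg → truck 4 (remaining 40 kg)
55 kg → truck 5 (remaining 95 kg)
54 kg → truck 5 (remaining 41 kg)
53 kg → truck 6 (remaining 97 kg)
52 kg → truck 6 (remaining 45 kg)
52 kg → truck 7 (remaining 98 kg)
Final trucks: [65,64] [62,62] [61,60] [55,55] [55,54] [53,52] [52].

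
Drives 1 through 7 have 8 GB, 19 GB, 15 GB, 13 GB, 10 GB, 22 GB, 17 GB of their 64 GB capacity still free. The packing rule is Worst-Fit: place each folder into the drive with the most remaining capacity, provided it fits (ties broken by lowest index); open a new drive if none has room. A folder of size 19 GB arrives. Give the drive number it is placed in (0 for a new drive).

Drives with room: drive 2 (19 GB), drive 6 (22 GB).
Most room is drive 6 with 22 GB free.

6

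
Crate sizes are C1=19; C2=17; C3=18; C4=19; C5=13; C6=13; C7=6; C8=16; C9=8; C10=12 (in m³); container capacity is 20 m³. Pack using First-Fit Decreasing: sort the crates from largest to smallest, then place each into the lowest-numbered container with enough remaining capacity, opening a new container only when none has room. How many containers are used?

8

Sorted descending: 19, 19, 18, 17, 16, 13, 13, 12, 8, 6.
container 1: place 19 m³, 1 m³ left
container 2: place 19 m³, 1 m³ left
container 3: place 18 m³, 2 m³ left
container 4: place 17 m³, 3 m³ left
container 5: place 16 m³, 4 m³ left
container 6: place 13 m³, 7 m³ left
container 7: place 13 m³, 7 m³ left
container 8: place 12 m³, 8 m³ left
container 8: place 8 m³, 0 m³ left
container 6: place 6 m³, 1 m³ left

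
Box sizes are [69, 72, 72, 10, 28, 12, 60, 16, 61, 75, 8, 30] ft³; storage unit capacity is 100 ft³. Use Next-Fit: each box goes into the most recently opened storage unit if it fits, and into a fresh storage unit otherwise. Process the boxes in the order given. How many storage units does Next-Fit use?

7

storage unit 1: place 69 ft³, 31 ft³ left
storage unit 2: place 72 ft³, 28 ft³ left
storage unit 3: place 72 ft³, 28 ft³ left
storage unit 3: place 10 ft³, 18 ft³ left
storage unit 4: place 28 ft³, 72 ft³ left
storage unit 4: place 12 ft³, 60 ft³ left
storage unit 4: place 60 ft³, 0 ft³ left
storage unit 5: place 16 ft³, 84 ft³ left
storage unit 5: place 61 ft³, 23 ft³ left
storage unit 6: place 75 ft³, 25 ft³ left
storage unit 6: place 8 ft³, 17 ft³ left
storage unit 7: place 30 ft³, 70 ft³ left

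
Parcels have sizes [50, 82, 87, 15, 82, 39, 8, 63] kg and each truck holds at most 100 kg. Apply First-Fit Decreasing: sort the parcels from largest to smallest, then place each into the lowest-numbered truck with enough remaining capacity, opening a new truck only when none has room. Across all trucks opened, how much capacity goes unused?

74

Sorted descending: 87, 82, 82, 63, 50, 39, 15, 8.
truck 1: place 87 kg, 13 kg left
truck 2: place 82 kg, 18 kg left
truck 3: place 82 kg, 18 kg left
truck 4: place 63 kg, 37 kg left
truck 5: place 50 kg, 50 kg left
truck 5: place 39 kg, 11 kg left
truck 2: place 15 kg, 3 kg left
truck 1: place 8 kg, 5 kg left
5 trucks × 100 kg = 500 kg; used 426 kg; unused 74 kg.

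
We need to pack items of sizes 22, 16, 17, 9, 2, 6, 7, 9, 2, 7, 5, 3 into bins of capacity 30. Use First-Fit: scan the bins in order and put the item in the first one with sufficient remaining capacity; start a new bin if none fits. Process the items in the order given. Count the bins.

4

22 → bin 1 (remaining 8)
16 → bin 2 (remaining 14)
17 → bin 3 (remaining 13)
9 → bin 2 (remaining 5)
2 → bin 1 (remaining 6)
6 → bin 1 (remaining 0)
7 → bin 3 (remaining 6)
9 → bin 4 (remaining 21)
2 → bin 2 (remaining 3)
7 → bin 4 (remaining 14)
5 → bin 3 (remaining 1)
3 → bin 2 (remaining 0)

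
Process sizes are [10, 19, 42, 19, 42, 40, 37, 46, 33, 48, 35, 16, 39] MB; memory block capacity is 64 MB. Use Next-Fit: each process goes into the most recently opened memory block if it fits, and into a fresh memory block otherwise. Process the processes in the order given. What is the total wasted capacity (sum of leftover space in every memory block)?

214

10 MB → memory block 1 (remaining 54 MB)
19 MB → memory block 1 (remaining 35 MB)
42 MB → memory block 2 (remaining 22 MB)
19 MB → memory block 2 (remaining 3 MB)
42 MB → memory block 3 (remaining 22 MB)
40 MB → memory block 4 (remaining 24 MB)
37 MB → memory block 5 (remaining 27 MB)
46 MB → memory block 6 (remaining 18 MB)
33 MB → memory block 7 (remaining 31 MB)
48 MB → memory block 8 (remaining 16 MB)
35 MB → memory block 9 (remaining 29 MB)
16 MB → memory block 9 (remaining 13 MB)
39 MB → memory block 10 (remaining 25 MB)
10 memory blocks × 64 MB = 640 MB; used 426 MB; unused 214 MB.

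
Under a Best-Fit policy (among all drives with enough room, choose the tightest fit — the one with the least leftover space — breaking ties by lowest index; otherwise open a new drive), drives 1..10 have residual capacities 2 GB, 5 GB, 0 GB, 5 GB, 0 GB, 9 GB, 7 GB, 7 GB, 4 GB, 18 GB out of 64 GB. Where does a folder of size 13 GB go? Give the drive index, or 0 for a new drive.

10

Drives with room: drive 10 (18 GB).
Tightest fit is drive 10 with 18 GB free.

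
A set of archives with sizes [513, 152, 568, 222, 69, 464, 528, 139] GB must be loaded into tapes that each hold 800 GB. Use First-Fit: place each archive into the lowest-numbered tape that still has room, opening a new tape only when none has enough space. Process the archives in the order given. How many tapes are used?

4

tape 1: place 513 GB, 287 GB left
tape 1: place 152 GB, 135 GB left
tape 2: place 568 GB, 232 GB left
tape 2: place 222 GB, 10 GB left
tape 1: place 69 GB, 66 GB left
tape 3: place 464 GB, 336 GB left
tape 4: place 528 GB, 272 GB left
tape 3: place 139 GB, 197 GB left
Final tapes: [513,152,69] [568,222] [464,139] [528].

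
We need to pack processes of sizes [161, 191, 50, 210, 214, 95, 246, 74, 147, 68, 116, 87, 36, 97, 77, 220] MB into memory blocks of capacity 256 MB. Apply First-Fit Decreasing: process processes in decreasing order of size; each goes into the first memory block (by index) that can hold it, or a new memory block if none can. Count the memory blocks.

Sorted descending: 246, 220, 214, 210, 191, 161, 147, 116, 97, 95, 87, 77, 74, 68, 50, 36.
memory block 1: place 246 MB, 10 MB left
memory block 2: place 220 MB, 36 MB left
memory block 3: place 214 MB, 42 MB left
memory block 4: place 210 MB, 46 MB left
memory block 5: place 191 MB, 65 MB left
memory block 6: place 161 MB, 95 MB left
memory block 7: place 147 MB, 109 MB left
memory block 8: place 116 MB, 140 MB left
memory block 7: place 97 MB, 12 MB left
memory block 6: place 95 MB, 0 MB left
memory block 8: place 87 MB, 53 MB left
memory block 9: place 77 MB, 179 MB left
memory block 9: place 74 MB, 105 MB left
memory block 9: place 68 MB, 37 MB left
memory block 5: place 50 MB, 15 MB left
memory block 2: place 36 MB, 0 MB left

9 memory blocks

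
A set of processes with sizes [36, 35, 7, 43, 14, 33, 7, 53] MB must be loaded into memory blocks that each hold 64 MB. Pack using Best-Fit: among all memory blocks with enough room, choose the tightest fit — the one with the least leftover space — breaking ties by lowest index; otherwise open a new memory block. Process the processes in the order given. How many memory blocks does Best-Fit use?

5

memory block 1: place 36 MB, 28 MB left
memory block 2: place 35 MB, 29 MB left
memory block 1: place 7 MB, 21 MB left
memory block 3: place 43 MB, 21 MB left
memory block 1: place 14 MB, 7 MB left
memory block 4: place 33 MB, 31 MB left
memory block 1: place 7 MB, 0 MB left
memory block 5: place 53 MB, 11 MB left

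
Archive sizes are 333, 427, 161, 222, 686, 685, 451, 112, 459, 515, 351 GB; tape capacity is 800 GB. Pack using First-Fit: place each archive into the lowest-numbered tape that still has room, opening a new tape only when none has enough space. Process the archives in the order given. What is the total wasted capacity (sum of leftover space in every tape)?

1998

tape 1: place 333 GB, 467 GB left
tape 1: place 427 GB, 40 GB left
tape 2: place 161 GB, 639 GB left
tape 2: place 222 GB, 417 GB left
tape 3: place 686 GB, 114 GB left
tape 4: place 685 GB, 115 GB left
tape 5: place 451 GB, 349 GB left
tape 2: place 112 GB, 305 GB left
tape 6: place 459 GB, 341 GB left
tape 7: place 515 GB, 285 GB left
tape 8: place 351 GB, 449 GB left
8 tapes × 800 GB = 6400 GB; used 4402 GB; unused 1998 GB.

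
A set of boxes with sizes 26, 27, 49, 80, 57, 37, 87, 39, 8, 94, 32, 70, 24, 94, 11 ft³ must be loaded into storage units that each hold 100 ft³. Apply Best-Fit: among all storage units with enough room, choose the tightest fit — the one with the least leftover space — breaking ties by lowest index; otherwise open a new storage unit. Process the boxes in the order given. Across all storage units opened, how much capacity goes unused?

65

26 ft³ → storage unit 1 (remaining 74 ft³)
27 ft³ → storage unit 1 (remaining 47 ft³)
49 ft³ → storage unit 2 (remaining 51 ft³)
80 ft³ → storage unit 3 (remaining 20 ft³)
57 ft³ → storage unit 4 (remaining 43 ft³)
37 ft³ → storage unit 4 (remaining 6 ft³)
87 ft³ → storage unit 5 (remaining 13 ft³)
39 ft³ → storage unit 1 (remaining 8 ft³)
8 ft³ → storage unit 1 (remaining 0 ft³)
94 ft³ → storage unit 6 (remaining 6 ft³)
32 ft³ → storage unit 2 (remaining 19 ft³)
70 ft³ → storage unit 7 (remaining 30 ft³)
24 ft³ → storage unit 7 (remaining 6 ft³)
94 ft³ → storage unit 8 (remaining 6 ft³)
11 ft³ → storage unit 5 (remaining 2 ft³)
8 storage units × 100 ft³ = 800 ft³; used 735 ft³; unused 65 ft³.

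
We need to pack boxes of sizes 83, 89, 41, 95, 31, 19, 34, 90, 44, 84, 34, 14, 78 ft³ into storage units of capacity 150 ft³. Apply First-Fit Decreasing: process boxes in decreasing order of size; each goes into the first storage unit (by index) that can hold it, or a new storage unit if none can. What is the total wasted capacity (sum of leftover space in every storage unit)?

164

Sorted descending: 95, 90, 89, 84, 83, 78, 44, 41, 34, 34, 31, 19, 14.
95 ft³ → storage unit 1 (remaining 55 ft³)
90 ft³ → storage unit 2 (remaining 60 ft³)
89 ft³ → storage unit 3 (remaining 61 ft³)
84 ft³ → storage unit 4 (remaining 66 ft³)
83 ft³ → storage unit 5 (remaining 67 ft³)
78 ft³ → storage unit 6 (remaining 72 ft³)
44 ft³ → storage unit 1 (remaining 11 ft³)
41 ft³ → storage unit 2 (remaining 19 ft³)
34 ft³ → storage unit 3 (remaining 27 ft³)
34 ft³ → storage unit 4 (remaining 32 ft³)
31 ft³ → storage unit 4 (remaining 1 ft³)
19 ft³ → storage unit 2 (remaining 0 ft³)
14 ft³ → storage unit 3 (remaining 13 ft³)
6 storage units × 150 ft³ = 900 ft³; used 736 ft³; unused 164 ft³.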